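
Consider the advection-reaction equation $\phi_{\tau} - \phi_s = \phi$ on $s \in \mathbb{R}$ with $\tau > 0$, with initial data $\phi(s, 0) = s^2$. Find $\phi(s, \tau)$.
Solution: Substitute $\phi = e^{\tau}u$.
Then $\phi_{\tau} = e^{\tau}(u_{\tau} + u)$, $\phi_s = e^{\tau}u_s$; substituting and dividing by $e^{\tau}$, the lower-order terms cancel: $u_{\tau} - u_s = 0$ (standard advection equation).
Data for $u$: $u(s,0) = \phi(s,0) = s^2$.
By characteristics ($ds/d\tau = -1$), $u(s,\tau) = f(s + \tau)$ with $f = u( \cdot , 0)$.
So $u(s,\tau) = s^2 + 2 s \tau + \tau^2$, and $\phi(s,\tau) = e^{\tau}u(s,\tau)$.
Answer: $\phi(s, \tau) = \tau^2 e^{\tau} + 2 \tau s e^{\tau} + s^2 e^{\tau}$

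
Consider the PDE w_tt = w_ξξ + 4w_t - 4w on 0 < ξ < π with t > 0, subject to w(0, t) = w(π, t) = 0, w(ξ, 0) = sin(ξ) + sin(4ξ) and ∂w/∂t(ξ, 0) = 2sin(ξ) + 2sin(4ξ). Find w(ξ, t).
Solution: Substitute w = exp(2t)u, i.e. u = exp(-2t)w.
By the product rule, w_t = exp(2t)(u_t + 2u), w_tt = exp(2t)(u_tt + 4u_t + 4u), w_ξξ = exp(2t)u_ξξ.
Substituting into the PDE and dividing by exp(2t): u_tt + 4u_t + 4u = u_ξξ + 4(u_t + 2u) - 4u.
The lower-order terms cancel, leaving the standard wave equation u_tt = u_ξξ.
Initial data for u: u(ξ,0) = w(ξ,0) = sin(ξ) + sin(4ξ); u_t(ξ,0) = w_t(ξ,0) - 2w(ξ,0) = 0. The boundary conditions carry over: u(0,t) = u(π,t) = 0.
Solve for u:
  Using separation of variables u = X(ξ)T(t):
  Eigenfunctions: sin(nξ), n = 1, 2, 3, ...
  General solution: u(ξ, t) = Σ [A_n cos(n t) + B_n sin(n t)] sin(nξ)
  From u(ξ,0) = sin(ξ) + sin(4ξ): A_1=1, A_4=1. From u_t(ξ,0) = 0: all B_n = 0.
Hence u(ξ,t) = sin(ξ)cos(t) + sin(4ξ)cos(4t).
Transform back: w(ξ,t) = exp(2t)u(ξ,t).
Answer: w(ξ, t) = exp(2t)sin(ξ)cos(t) + exp(2t)sin(4ξ)cos(4t)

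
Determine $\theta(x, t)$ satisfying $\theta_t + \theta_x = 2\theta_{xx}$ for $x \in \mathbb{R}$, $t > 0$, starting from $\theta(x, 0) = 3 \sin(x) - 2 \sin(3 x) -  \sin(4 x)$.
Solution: Moving frame: $\eta = x - t$, $\sigma = t$, $\theta = u(\eta,\sigma)$, so $\theta_t = u_{\sigma} - u_{\eta}$ and $\theta_{xx} = u_{\eta\eta}$.
Hence $\theta_t + \theta_x = u_{\sigma}$ and the PDE becomes the heat equation $u_{\sigma} = 2u_{\eta\eta}$ on $\eta \in \mathbb{R}$.
Initial data: $u(\eta,0) = \theta(\eta,0) = 3 \sin(\eta) - 2 \sin(3 \eta) - \sin(4 \eta)$. Each mode $\sin(n\eta)$ decays as $e^{-2n^2\sigma}$ on $\mathbb{R}$, so $u(\eta,\sigma) = \sum c_n e^{-2n^2\sigma} \sin(n\eta)$ with $c_1=3, c_3=-2, c_4=-1$: $u(\eta,\sigma) = 3 e^{-2 \sigma} \sin(\eta) - 2 e^{-18 \sigma} \sin(3 \eta) - e^{-32 \sigma} \sin(4 \eta)$.
Substituting back: $\theta(x,t) = u(x - t, t)$.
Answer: $\theta(x, t) = -3 e^{-2 t} \sin(t - x) + 2 e^{-18 t} \sin(3 t - 3 x) + e^{-32 t} \sin(4 t - 4 x)$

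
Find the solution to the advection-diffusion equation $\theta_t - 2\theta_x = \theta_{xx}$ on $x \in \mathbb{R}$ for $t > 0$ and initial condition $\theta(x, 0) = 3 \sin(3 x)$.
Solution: Moving frame: $\eta = x + 2t$, $\sigma = t$, $\theta = u(\eta,\sigma)$, so $\theta_t = u_{\sigma} + 2u_{\eta}$ and $\theta_{xx} = u_{\eta\eta}$.
Hence $\theta_t - 2\theta_x = u_{\sigma}$ and the PDE becomes the heat equation $u_{\sigma} = u_{\eta\eta}$ on $\eta \in \mathbb{R}$.
Initial data: $u(\eta,0) = \theta(\eta,0) = 3 \sin(3 \eta)$. Each mode $\sin(n\eta)$ decays as $e^{-n^2\sigma}$ on $\mathbb{R}$, so $u(\eta,\sigma) = \sum c_n e^{-n^2\sigma} \sin(n\eta)$ with $c_3=3$: $u(\eta,\sigma) = 3 e^{-9 \sigma} \sin(3 \eta)$.
Substituting back: $\theta(x,t) = u(x + 2t, t)$.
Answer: $\theta(x, t) = 3 e^{-9 t} \sin(6 t + 3 x)$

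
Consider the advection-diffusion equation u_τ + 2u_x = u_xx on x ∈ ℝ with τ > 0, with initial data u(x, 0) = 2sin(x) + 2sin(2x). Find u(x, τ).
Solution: Change to a moving frame: let η = x - 2τ, σ = τ and write u(x,τ) = w(η,σ).
By the chain rule u_τ = w_σ - 2w_η, u_x = w_η, u_xx = w_ηη.
Then u_τ + 2u_x = w_σ: the advection term cancels and the PDE becomes the heat equation w_σ = w_ηη on η ∈ ℝ.
Initial data: w(η,0) = u(η,0) = 2sin(η) + 2sin(2η).
On η ∈ ℝ each mode satisfies (sin(nη))″ = -n² sin(nη), so exp(-n²σ) sin(nη) solves the heat equation; by superposition w(η,σ) = Σ c_n exp(-n²σ) sin(nη).
Reading off the coefficients: c_1=2, c_2=2, so w(η,σ) = 2exp(-σ)sin(η) + 2exp(-4σ)sin(2η).
Substituting back η = x - 2τ, σ = τ: u(x,τ) = w(x - 2τ, τ).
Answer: u(x, τ) = 2exp(-τ)sin(x - 2τ) + 2exp(-4τ)sin(2x - 4τ)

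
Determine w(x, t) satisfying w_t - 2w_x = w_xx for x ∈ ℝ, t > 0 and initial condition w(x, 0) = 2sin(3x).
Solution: Change to a moving frame: let η = x + 2t, σ = t and write w(x,t) = u(η,σ).
By the chain rule w_t = u_σ + 2u_η, w_x = u_η, w_xx = u_ηη.
Then w_t - 2w_x = u_σ: the advection term cancels and the PDE becomes the heat equation u_σ = u_ηη on η ∈ ℝ.
Initial data: u(η,0) = w(η,0) = 2sin(3η).
On η ∈ ℝ each mode satisfies (sin(nη))″ = -n² sin(nη), so exp(-n²σ) sin(nη) solves the heat equation; by superposition u(η,σ) = Σ c_n exp(-n²σ) sin(nη).
Reading off the coefficients: c_3=2, so u(η,σ) = 2exp(-9σ)sin(3η).
Substituting back η = x + 2t, σ = t: w(x,t) = u(x + 2t, t).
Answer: w(x, t) = 2exp(-9t)sin(6t + 3x)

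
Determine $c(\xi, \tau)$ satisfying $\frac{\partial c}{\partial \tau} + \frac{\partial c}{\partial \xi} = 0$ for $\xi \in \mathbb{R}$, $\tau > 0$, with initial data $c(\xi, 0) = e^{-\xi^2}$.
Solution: By characteristics ($d\xi/d\tau = 1$), $c(\xi,\tau) = f(\xi - \tau)$ with $f = c( \cdot , 0)$.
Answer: $c(\xi, \tau) = e^{-(-\tau + \xi)^2}$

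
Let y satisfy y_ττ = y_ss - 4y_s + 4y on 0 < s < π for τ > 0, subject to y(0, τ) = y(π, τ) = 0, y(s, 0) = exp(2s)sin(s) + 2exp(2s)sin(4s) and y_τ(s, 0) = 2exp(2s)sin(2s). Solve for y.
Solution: Substitute y = exp(2s)u.
Then y_s = exp(2s)(u_s + 2u), y_ss = exp(2s)(u_ss + 4u_s + 4u), y_ττ = exp(2s)u_ττ; substituting and dividing by exp(2s), the lower-order terms cancel: u_ττ = u_ss (standard wave equation).
Data for u: u(s,0) = exp(-2s)y(s,0) = sin(s) + 2sin(4s); u_τ(s,0) = exp(-2s)y_τ(s,0) = 2sin(2s). The boundary conditions carry over: u(0,τ) = u(π,τ) = 0.
Separating variables: u = Σ [A_n cos(ω_n τ) + B_n sin(ω_n τ)] sin(ns), ω_n = n. From ICs (B_n = velocity coefficient / ω_n): A_1=1, A_4=2, B_2=1.
So u(s,τ) = sin(s)cos(τ) + sin(2s)sin(2τ) + 2sin(4s)cos(4τ), and y(s,τ) = exp(2s)u(s,τ).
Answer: y(s, τ) = exp(2s)sin(s)cos(τ) + exp(2s)sin(2s)sin(2τ) + 2exp(2s)sin(4s)cos(4τ)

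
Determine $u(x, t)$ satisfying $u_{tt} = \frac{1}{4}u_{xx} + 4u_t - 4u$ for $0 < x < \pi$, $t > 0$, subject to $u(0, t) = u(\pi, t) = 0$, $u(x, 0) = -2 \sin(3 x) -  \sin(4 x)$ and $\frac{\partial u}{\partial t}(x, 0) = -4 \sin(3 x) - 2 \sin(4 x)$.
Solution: Substitute $u = e^{2t}w$.
Then $u_t = e^{2t}(w_t + 2w)$, $u_{tt} = e^{2t}(w_{tt} + 4w_t + 4w)$, $u_{xx} = e^{2t}w_{xx}$; substituting and dividing by $e^{2t}$, the lower-order terms cancel: $w_{tt} = \frac{1}{4}w_{xx}$ (standard wave equation).
Data for $w$: $w(x,0) = u(x,0) = -2 \sin(3 x) - \sin(4 x)$; $w_t(x,0) = u_t(x,0) - 2u(x,0) = 0$. The boundary conditions carry over: $w(0,t) = w(\pi,t) = 0$.
Separating variables: $w = \sum [A_n \cos(\omega_n t) + B_n \sin(\omega_n t)] \sin(nx)$, $\omega_n = n/2$. From ICs: $A_3=-2, A_4=-1$.
So $w(x,t) = -2 \sin(3 x) \cos(3 t/2) - \sin(4 x) \cos(2 t)$, and $u(x,t) = e^{2t}w(x,t)$.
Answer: $u(x, t) = -2 e^{2 t} \sin(3 x) \cos(3 t/2) -  e^{2 t} \sin(4 x) \cos(2 t)$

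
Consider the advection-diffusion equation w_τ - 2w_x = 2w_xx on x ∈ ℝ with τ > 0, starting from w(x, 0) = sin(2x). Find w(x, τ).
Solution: Moving frame: η = x + 2τ, σ = τ, w = u(η,σ), so w_τ = u_σ + 2u_η and w_xx = u_ηη.
Hence w_τ - 2w_x = u_σ and the PDE becomes the heat equation u_σ = 2u_ηη on η ∈ ℝ.
Initial data: u(η,0) = w(η,0) = sin(2η). Each mode sin(nη) decays as exp(-2n²σ) on ℝ, so u(η,σ) = Σ c_n exp(-2n²σ) sin(nη) with c_2=1: u(η,σ) = exp(-8σ)sin(2η).
Substituting back: w(x,τ) = u(x + 2τ, τ).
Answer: w(x, τ) = exp(-8τ)sin(2x + 4τ)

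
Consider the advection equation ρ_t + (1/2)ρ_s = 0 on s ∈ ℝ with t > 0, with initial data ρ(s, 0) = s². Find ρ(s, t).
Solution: By method of characteristics (waves move right with speed 1/2):
Along characteristics s - (1/2)t = const, ρ is constant, so ρ(s,t) = f(s - (1/2)t) with f = ρ(·, 0).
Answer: ρ(s, t) = s² - st + (1/4)t²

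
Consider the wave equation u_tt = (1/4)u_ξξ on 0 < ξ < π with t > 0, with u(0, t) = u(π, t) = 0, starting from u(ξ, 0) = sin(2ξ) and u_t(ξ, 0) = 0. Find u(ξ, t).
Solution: Using separation of variables u = X(ξ)T(t):
Eigenfunctions: sin(nξ), n = 1, 2, 3, ...
General solution: u(ξ, t) = Σ [A_n cos(n t/2) + B_n sin(n t/2)] sin(nξ)
From u(ξ,0) = sin(2ξ): A_2=1. From u_t(ξ,0) = 0: all B_n = 0.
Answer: u(ξ, t) = sin(2ξ)cos(t)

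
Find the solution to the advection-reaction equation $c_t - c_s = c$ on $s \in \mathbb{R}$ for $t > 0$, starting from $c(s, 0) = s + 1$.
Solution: Substitute $c = e^{t}u$, i.e. $u = e^{-t}c$.
By the product rule, $c_t = e^{t}(u_t + u)$, $c_s = e^{t}u_s$.
Substituting into the PDE and dividing by $e^{t}$: $u_t + u - u_s = u$.
The lower-order terms cancel, leaving the standard advection equation $u_t - u_s = 0$.
Initial data for $u$: $u(s,0) = c(s,0) = s + 1$.
Solve for $u$:
  By method of characteristics (waves move left with speed 1):
  Along characteristics $s + t =$ const, $u$ is constant, so $u(s,t) = f(s + t)$ with $f = u( \cdot , 0)$.
Hence $u(s,t) = s + t + 1$.
Transform back: $c(s,t) = e^{t}u(s,t)$.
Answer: $c(s, t) = s e^{t} + t e^{t} + e^{t}$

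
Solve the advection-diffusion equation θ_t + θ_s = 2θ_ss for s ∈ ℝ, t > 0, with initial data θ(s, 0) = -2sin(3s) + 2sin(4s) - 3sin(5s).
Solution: Moving frame: η = s - t, σ = t, θ = u(η,σ), so θ_t = u_σ - u_η and θ_ss = u_ηη.
Hence θ_t + θ_s = u_σ and the PDE becomes the heat equation u_σ = 2u_ηη on η ∈ ℝ.
Initial data: u(η,0) = θ(η,0) = -2sin(3η) + 2sin(4η) - 3sin(5η). Each mode sin(nη) decays as exp(-2n²σ) on ℝ, so u(η,σ) = Σ c_n exp(-2n²σ) sin(nη) with c_3=-2, c_4=2, c_5=-3: u(η,σ) = -2exp(-18σ)sin(3η) + 2exp(-32σ)sin(4η) - 3exp(-50σ)sin(5η).
Substituting back: θ(s,t) = u(s - t, t).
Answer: θ(s, t) = -2exp(-18t)sin(3s - 3t) + 2exp(-32t)sin(4s - 4t) - 3exp(-50t)sin(5s - 5t)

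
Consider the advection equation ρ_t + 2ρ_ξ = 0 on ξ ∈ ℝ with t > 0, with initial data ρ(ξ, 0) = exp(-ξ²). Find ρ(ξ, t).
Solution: By characteristics (dξ/dt = 2), ρ(ξ,t) = f(ξ - 2t) with f = ρ(·, 0).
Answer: ρ(ξ, t) = exp(-(-2t + ξ)²)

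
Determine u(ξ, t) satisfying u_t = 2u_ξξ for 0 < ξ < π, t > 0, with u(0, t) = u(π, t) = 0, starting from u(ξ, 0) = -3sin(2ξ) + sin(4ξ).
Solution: Separating variables: u = Σ c_n exp(-2n²t) sin(nξ). From u(ξ,0) = -3sin(2ξ) + sin(4ξ): c_2=-3, c_4=1.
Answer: u(ξ, t) = -3exp(-8t)sin(2ξ) + exp(-32t)sin(4ξ)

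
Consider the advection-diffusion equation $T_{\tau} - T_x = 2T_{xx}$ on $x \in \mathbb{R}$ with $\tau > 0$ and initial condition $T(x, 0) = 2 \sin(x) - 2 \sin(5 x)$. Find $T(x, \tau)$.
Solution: Change to a moving frame: let $\eta = x + \tau$, $\sigma = \tau$ and write $T(x,\tau) = u(\eta,\sigma)$.
By the chain rule $T_{\tau} = u_{\sigma} + u_{\eta}$, $T_x = u_{\eta}$, $T_{xx} = u_{\eta\eta}$.
Then $T_{\tau} - T_x = u_{\sigma}$: the advection term cancels and the PDE becomes the heat equation $u_{\sigma} = 2u_{\eta\eta}$ on $\eta \in \mathbb{R}$.
Initial data: $u(\eta,0) = T(\eta,0) = 2 \sin(\eta) - 2 \sin(5 \eta)$.
On $\eta \in \mathbb{R}$ each mode satisfies $(\sin(n\eta))'' = -n^2 \sin(n\eta)$, so $e^{-2n^2\sigma} \sin(n\eta)$ solves the heat equation; by superposition $u(\eta,\sigma) = \sum c_n e^{-2n^2\sigma} \sin(n\eta)$.
Reading off the coefficients: $c_1=2, c_5=-2$, so $u(\eta,\sigma) = 2 e^{-2 \sigma} \sin(\eta) - 2 e^{-50 \sigma} \sin(5 \eta)$.
Substituting back $\eta = x + \tau$, $\sigma = \tau$: $T(x,\tau) = u(x + \tau, \tau)$.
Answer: $T(x, \tau) = 2 e^{-2 \tau} \sin(\tau + x) - 2 e^{-50 \tau} \sin(5 \tau + 5 x)$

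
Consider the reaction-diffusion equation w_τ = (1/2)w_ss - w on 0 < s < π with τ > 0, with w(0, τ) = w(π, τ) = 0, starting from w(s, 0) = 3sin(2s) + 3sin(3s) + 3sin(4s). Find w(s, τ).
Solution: Substitute w = exp(-τ)u, i.e. u = exp(τ)w.
By the product rule, w_τ = exp(-τ)(u_τ - u), w_ss = exp(-τ)u_ss.
Substituting into the PDE and dividing by exp(-τ): u_τ - u = (1/2)u_ss - u.
The lower-order terms cancel, leaving the standard heat equation u_τ = (1/2)u_ss.
Initial data for u: u(s,0) = w(s,0) = 3sin(2s) + 3sin(3s) + 3sin(4s). The boundary conditions carry over: u(0,τ) = u(π,τ) = 0.
Solve for u:
  Using separation of variables u = X(s)T(τ):
  Eigenfunctions: sin(ns), n = 1, 2, 3, ...
  General solution: u(s, τ) = Σ c_n sin(ns) exp(-n² τ/2)
  Matching u(s,0) = 3sin(2s) + 3sin(3s) + 3sin(4s) term by term: c_2=3, c_3=3, c_4=3.
Hence u(s,τ) = 3exp(-2τ)sin(2s) + 3exp(-8τ)sin(4s) + 3exp(-9τ/2)sin(3s).
Transform back: w(s,τ) = exp(-τ)u(s,τ).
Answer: w(s, τ) = 3exp(-3τ)sin(2s) + 3exp(-9τ)sin(4s) + 3exp(-11τ/2)sin(3s)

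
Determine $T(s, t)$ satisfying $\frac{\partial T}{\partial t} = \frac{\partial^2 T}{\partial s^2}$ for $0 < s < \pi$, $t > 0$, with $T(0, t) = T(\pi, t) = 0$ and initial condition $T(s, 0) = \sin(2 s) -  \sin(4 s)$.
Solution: Using separation of variables $T = X(s)G(t)$:
Eigenfunctions: $\sin(ns)$, $n = 1, 2, 3, \ldots$
General solution: $T(s, t) = \sum c_n \sin(ns) e^{-n^2 t}$
Matching $T(s,0) = \sin(2 s) - \sin(4 s)$ term by term: $c_2=1, c_4=-1$.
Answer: $T(s, t) = e^{-4 t} \sin(2 s) -  e^{-16 t} \sin(4 s)$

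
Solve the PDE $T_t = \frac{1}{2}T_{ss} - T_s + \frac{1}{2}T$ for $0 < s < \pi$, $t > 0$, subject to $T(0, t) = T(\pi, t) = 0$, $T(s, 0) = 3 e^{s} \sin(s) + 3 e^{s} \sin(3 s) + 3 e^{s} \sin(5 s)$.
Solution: Substitute $T = e^{s}u$, i.e. $u = e^{-s}T$.
By the product rule, $T_s = e^{s}(u_s + u)$, $T_{ss} = e^{s}(u_{ss} + 2u_s + u)$, $T_t = e^{s}u_t$.
Substituting into the PDE and dividing by $e^{s}$: $u_t = \frac{1}{2}(u_{ss} + 2u_s + u) - (u_s + u) + \frac{1}{2}u$.
The lower-order terms cancel, leaving the standard heat equation $u_t = \frac{1}{2}u_{ss}$.
Initial data for $u$: $u(s,0) = e^{-s}T(s,0) = 3 \sin(s) + 3 \sin(3 s) + 3 \sin(5 s)$. The boundary conditions carry over: $u(0,t) = u(\pi,t) = 0$.
Solve for $u$:
  Using separation of variables $u = X(s)G(t)$:
  Eigenfunctions: $\sin(ns)$, $n = 1, 2, 3, \ldots$
  General solution: $u(s, t) = \sum c_n \sin(ns) e^{-n^2 t/2}$
  Matching $u(s,0) = 3 \sin(s) + 3 \sin(3 s) + 3 \sin(5 s)$ term by term: $c_1=3, c_3=3, c_5=3$.
Hence $u(s,t) = 3 e^{-t/2} \sin(s) + 3 e^{-9 t/2} \sin(3 s) + 3 e^{-25 t/2} \sin(5 s)$.
Transform back: $T(s,t) = e^{s}u(s,t)$.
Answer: $T(s, t) = 3 e^{s} e^{-t/2} \sin(s) + 3 e^{s} e^{-9 t/2} \sin(3 s) + 3 e^{s} e^{-25 t/2} \sin(5 s)$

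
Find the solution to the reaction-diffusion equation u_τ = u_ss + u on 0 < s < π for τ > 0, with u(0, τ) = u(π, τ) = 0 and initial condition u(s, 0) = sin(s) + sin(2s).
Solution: Substitute u = exp(τ)w.
Then u_τ = exp(τ)(w_τ + w), u_ss = exp(τ)w_ss; substituting and dividing by exp(τ), the lower-order terms cancel: w_τ = w_ss (standard heat equation).
Data for w: w(s,0) = u(s,0) = sin(s) + sin(2s). The boundary conditions carry over: w(0,τ) = w(π,τ) = 0.
Separating variables: w = Σ c_n exp(-n²τ) sin(ns). From w(s,0) = sin(s) + sin(2s): c_1=1, c_2=1.
So w(s,τ) = exp(-τ)sin(s) + exp(-4τ)sin(2s), and u(s,τ) = exp(τ)w(s,τ).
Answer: u(s, τ) = sin(s) + exp(-3τ)sin(2s)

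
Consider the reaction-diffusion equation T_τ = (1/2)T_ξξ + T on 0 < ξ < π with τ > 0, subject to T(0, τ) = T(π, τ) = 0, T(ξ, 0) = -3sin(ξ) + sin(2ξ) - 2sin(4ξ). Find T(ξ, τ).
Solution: Substitute T = exp(τ)u, i.e. u = exp(-τ)T.
By the product rule, T_τ = exp(τ)(u_τ + u), T_ξξ = exp(τ)u_ξξ.
Substituting into the PDE and dividing by exp(τ): u_τ + u = (1/2)u_ξξ + u.
The lower-order terms cancel, leaving the standard heat equation u_τ = (1/2)u_ξξ.
Initial data for u: u(ξ,0) = T(ξ,0) = -3sin(ξ) + sin(2ξ) - 2sin(4ξ). The boundary conditions carry over: u(0,τ) = u(π,τ) = 0.
Solve for u:
  Using separation of variables u = X(ξ)G(τ):
  Eigenfunctions: sin(nξ), n = 1, 2, 3, ...
  General solution: u(ξ, τ) = Σ c_n sin(nξ) exp(-n² τ/2)
  Matching u(ξ,0) = -3sin(ξ) + sin(2ξ) - 2sin(4ξ) term by term: c_1=-3, c_2=1, c_4=-2.
Hence u(ξ,τ) = exp(-2τ)sin(2ξ) - 2exp(-8τ)sin(4ξ) - 3exp(-τ/2)sin(ξ).
Transform back: T(ξ,τ) = exp(τ)u(ξ,τ).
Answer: T(ξ, τ) = -3exp(τ/2)sin(ξ) + exp(-τ)sin(2ξ) - 2exp(-7τ)sin(4ξ)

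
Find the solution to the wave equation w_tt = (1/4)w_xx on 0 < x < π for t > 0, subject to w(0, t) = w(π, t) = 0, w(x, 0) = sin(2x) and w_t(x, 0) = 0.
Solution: Using separation of variables w = X(x)T(t):
Eigenfunctions: sin(nx), n = 1, 2, 3, ...
General solution: w(x, t) = Σ [A_n cos(n t/2) + B_n sin(n t/2)] sin(nx)
From w(x,0) = sin(2x): A_2=1. From w_t(x,0) = 0: all B_n = 0.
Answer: w(x, t) = sin(2x)cos(t)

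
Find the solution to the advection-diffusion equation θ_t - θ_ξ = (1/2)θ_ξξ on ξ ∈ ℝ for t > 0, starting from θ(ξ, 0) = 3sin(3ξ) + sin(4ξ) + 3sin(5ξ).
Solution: Moving frame: η = ξ + t, σ = t, θ = u(η,σ), so θ_t = u_σ + u_η and θ_ξξ = u_ηη.
Hence θ_t - θ_ξ = u_σ and the PDE becomes the heat equation u_σ = (1/2)u_ηη on η ∈ ℝ.
Initial data: u(η,0) = θ(η,0) = 3sin(3η) + sin(4η) + 3sin(5η). Each mode sin(nη) decays as exp(-n²σ/2) on ℝ, so u(η,σ) = Σ c_n exp(-n²σ/2) sin(nη) with c_3=3, c_4=1, c_5=3: u(η,σ) = exp(-8σ)sin(4η) + 3exp(-9σ/2)sin(3η) + 3exp(-25σ/2)sin(5η).
Substituting back: θ(ξ,t) = u(ξ + t, t).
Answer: θ(ξ, t) = exp(-8t)sin(4t + 4ξ) + 3exp(-9t/2)sin(3t + 3ξ) + 3exp(-25t/2)sin(5t + 5ξ)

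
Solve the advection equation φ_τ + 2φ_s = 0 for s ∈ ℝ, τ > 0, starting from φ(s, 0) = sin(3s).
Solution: By method of characteristics (waves move right with speed 2):
Along characteristics s - 2τ = const, φ is constant, so φ(s,τ) = f(s - 2τ) with f = φ(·, 0).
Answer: φ(s, τ) = sin(3s - 6τ)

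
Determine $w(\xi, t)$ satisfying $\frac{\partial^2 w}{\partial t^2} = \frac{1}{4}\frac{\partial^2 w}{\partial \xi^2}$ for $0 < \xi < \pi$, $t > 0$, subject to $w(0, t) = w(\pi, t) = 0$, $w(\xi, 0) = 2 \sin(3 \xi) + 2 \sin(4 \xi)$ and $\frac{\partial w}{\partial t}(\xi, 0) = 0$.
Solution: Separating variables: $w = \sum [A_n \cos(\omega_n t) + B_n \sin(\omega_n t)] \sin(n\xi)$, $\omega_n = n/2$. From ICs: $A_3=2, A_4=2$.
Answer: $w(\xi, t) = 2 \sin(3 \xi) \cos(3 t/2) + 2 \sin(4 \xi) \cos(2 t)$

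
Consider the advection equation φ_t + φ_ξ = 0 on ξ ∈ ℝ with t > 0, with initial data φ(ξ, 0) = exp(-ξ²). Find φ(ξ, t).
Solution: By characteristics (dξ/dt = 1), φ(ξ,t) = f(ξ - t) with f = φ(·, 0).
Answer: φ(ξ, t) = exp(-(-t + ξ)²)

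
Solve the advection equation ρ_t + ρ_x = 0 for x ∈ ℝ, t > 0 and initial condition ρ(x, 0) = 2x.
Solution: By method of characteristics (waves move right with speed 1):
Along characteristics x - t = const, ρ is constant, so ρ(x,t) = f(x - t) with f = ρ(·, 0).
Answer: ρ(x, t) = -2t + 2x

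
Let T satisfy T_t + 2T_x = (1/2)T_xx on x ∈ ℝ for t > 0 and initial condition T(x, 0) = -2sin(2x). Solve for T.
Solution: Change to a moving frame: let η = x - 2t, σ = t and write T(x,t) = u(η,σ).
By the chain rule T_t = u_σ - 2u_η, T_x = u_η, T_xx = u_ηη.
Then T_t + 2T_x = u_σ: the advection term cancels and the PDE becomes the heat equation u_σ = (1/2)u_ηη on η ∈ ℝ.
Initial data: u(η,0) = T(η,0) = -2sin(2η).
On η ∈ ℝ each mode satisfies (sin(nη))″ = -n² sin(nη), so exp(-n²σ/2) sin(nη) solves the heat equation; by superposition u(η,σ) = Σ c_n exp(-n²σ/2) sin(nη).
Reading off the coefficients: c_2=-2, so u(η,σ) = -2exp(-2σ)sin(2η).
Substituting back η = x - 2t, σ = t: T(x,t) = u(x - 2t, t).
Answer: T(x, t) = 2exp(-2t)sin(4t - 2x)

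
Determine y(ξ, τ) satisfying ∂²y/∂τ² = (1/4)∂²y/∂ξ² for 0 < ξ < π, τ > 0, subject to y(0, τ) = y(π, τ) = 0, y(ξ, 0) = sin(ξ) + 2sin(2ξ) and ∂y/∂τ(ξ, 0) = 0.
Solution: Separating variables: y = Σ [A_n cos(ω_n τ) + B_n sin(ω_n τ)] sin(nξ), ω_n = n/2. From ICs: A_1=1, A_2=2.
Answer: y(ξ, τ) = sin(ξ)cos(τ/2) + 2sin(2ξ)cos(τ)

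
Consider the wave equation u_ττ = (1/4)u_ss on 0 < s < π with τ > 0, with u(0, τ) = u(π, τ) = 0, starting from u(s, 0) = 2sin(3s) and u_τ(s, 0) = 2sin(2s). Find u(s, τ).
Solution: Separating variables: u = Σ [A_n cos(ω_n τ) + B_n sin(ω_n τ)] sin(ns), ω_n = n/2. From ICs (B_n = velocity coefficient / ω_n): A_3=2, B_2=2.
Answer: u(s, τ) = 2sin(2s)sin(τ) + 2sin(3s)cos(3τ/2)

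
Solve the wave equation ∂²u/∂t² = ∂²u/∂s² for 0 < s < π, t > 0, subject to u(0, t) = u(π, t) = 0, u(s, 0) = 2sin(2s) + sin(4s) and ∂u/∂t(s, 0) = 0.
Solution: Using separation of variables u = X(s)T(t):
Eigenfunctions: sin(ns), n = 1, 2, 3, ...
General solution: u(s, t) = Σ [A_n cos(n t) + B_n sin(n t)] sin(ns)
From u(s,0) = 2sin(2s) + sin(4s): A_2=2, A_4=1. From u_t(s,0) = 0: all B_n = 0.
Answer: u(s, t) = 2sin(2s)cos(2t) + sin(4s)cos(4t)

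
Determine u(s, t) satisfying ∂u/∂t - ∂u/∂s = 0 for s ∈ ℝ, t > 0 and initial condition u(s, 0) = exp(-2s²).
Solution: By characteristics (ds/dt = -1), u(s,t) = f(s + t) with f = u(·, 0).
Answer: u(s, t) = exp(-2(s + t)²)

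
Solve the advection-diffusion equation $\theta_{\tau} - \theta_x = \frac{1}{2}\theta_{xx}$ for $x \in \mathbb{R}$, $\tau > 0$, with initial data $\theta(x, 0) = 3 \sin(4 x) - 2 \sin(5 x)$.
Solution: Change to a moving frame: let $\eta = x + \tau$, $\sigma = \tau$ and write $\theta(x,\tau) = u(\eta,\sigma)$.
By the chain rule $\theta_{\tau} = u_{\sigma} + u_{\eta}$, $\theta_x = u_{\eta}$, $\theta_{xx} = u_{\eta\eta}$.
Then $\theta_{\tau} - \theta_x = u_{\sigma}$: the advection term cancels and the PDE becomes the heat equation $u_{\sigma} = \frac{1}{2}u_{\eta\eta}$ on $\eta \in \mathbb{R}$.
Initial data: $u(\eta,0) = \theta(\eta,0) = 3 \sin(4 \eta) - 2 \sin(5 \eta)$.
On $\eta \in \mathbb{R}$ each mode satisfies $(\sin(n\eta))'' = -n^2 \sin(n\eta)$, so $e^{-n^2\sigma/2} \sin(n\eta)$ solves the heat equation; by superposition $u(\eta,\sigma) = \sum c_n e^{-n^2\sigma/2} \sin(n\eta)$.
Reading off the coefficients: $c_4=3, c_5=-2$, so $u(\eta,\sigma) = 3 e^{-8 \sigma} \sin(4 \eta) - 2 e^{-25 \sigma/2} \sin(5 \eta)$.
Substituting back $\eta = x + \tau$, $\sigma = \tau$: $\theta(x,\tau) = u(x + \tau, \tau)$.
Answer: $\theta(x, \tau) = 3 e^{-8 \tau} \sin(4 \tau + 4 x) - 2 e^{-25 \tau/2} \sin(5 \tau + 5 x)$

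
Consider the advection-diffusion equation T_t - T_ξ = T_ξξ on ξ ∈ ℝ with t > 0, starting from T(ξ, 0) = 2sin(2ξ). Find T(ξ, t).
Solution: Change to a moving frame: let η = ξ + t, σ = t and write T(ξ,t) = u(η,σ).
By the chain rule T_t = u_σ + u_η, T_ξ = u_η, T_ξξ = u_ηη.
Then T_t - T_ξ = u_σ: the advection term cancels and the PDE becomes the heat equation u_σ = u_ηη on η ∈ ℝ.
Initial data: u(η,0) = T(η,0) = 2sin(2η).
On η ∈ ℝ each mode satisfies (sin(nη))″ = -n² sin(nη), so exp(-n²σ) sin(nη) solves the heat equation; by superposition u(η,σ) = Σ c_n exp(-n²σ) sin(nη).
Reading off the coefficients: c_2=2, so u(η,σ) = 2exp(-4σ)sin(2η).
Substituting back η = ξ + t, σ = t: T(ξ,t) = u(ξ + t, t).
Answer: T(ξ, t) = 2exp(-4t)sin(2t + 2ξ)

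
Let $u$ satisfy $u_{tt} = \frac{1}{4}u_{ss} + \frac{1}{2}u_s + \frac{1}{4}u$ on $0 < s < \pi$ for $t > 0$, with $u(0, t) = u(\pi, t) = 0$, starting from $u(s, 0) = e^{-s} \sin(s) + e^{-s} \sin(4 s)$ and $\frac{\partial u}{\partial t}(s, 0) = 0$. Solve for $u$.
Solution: Substitute $u = e^{-s}w$, i.e. $w = e^{s}u$.
By the product rule, $u_s = e^{-s}(w_s - w)$, $u_{ss} = e^{-s}(w_{ss} - 2w_s + w)$, $u_{tt} = e^{-s}w_{tt}$.
Substituting into the PDE and dividing by $e^{-s}$: $w_{tt} = \frac{1}{4}(w_{ss} - 2w_s + w) + \frac{1}{2}(w_s - w) + \frac{1}{4}w$.
The lower-order terms cancel, leaving the standard wave equation $w_{tt} = \frac{1}{4}w_{ss}$.
Initial data for $w$: $w(s,0) = e^{s}u(s,0) = \sin(s) + \sin(4 s)$; $w_t(s,0) = e^{s}u_t(s,0) = 0$. The boundary conditions carry over: $w(0,t) = w(\pi,t) = 0$.
Solve for $w$:
  Using separation of variables $w = X(s)T(t)$:
  Eigenfunctions: $\sin(ns)$, $n = 1, 2, 3, \ldots$
  General solution: $w(s, t) = \sum [A_n \cos(n t/2) + B_n \sin(n t/2)] \sin(ns)$
  From $w(s,0) = \sin(s) + \sin(4 s)$: $A_1=1, A_4=1$. From $w_t(s,0) = 0$: all $B_n = 0$.
Hence $w(s,t) = \sin(s) \cos(t/2) + \sin(4 s) \cos(2 t)$.
Transform back: $u(s,t) = e^{-s}w(s,t)$.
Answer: $u(s, t) = e^{-s} \sin(s) \cos(t/2) + e^{-s} \sin(4 s) \cos(2 t)$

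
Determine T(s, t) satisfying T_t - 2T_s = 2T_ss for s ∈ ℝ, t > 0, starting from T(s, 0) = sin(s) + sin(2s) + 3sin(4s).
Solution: Change to a moving frame: let η = s + 2t, σ = t and write T(s,t) = u(η,σ).
By the chain rule T_t = u_σ + 2u_η, T_s = u_η, T_ss = u_ηη.
Then T_t - 2T_s = u_σ: the advection term cancels and the PDE becomes the heat equation u_σ = 2u_ηη on η ∈ ℝ.
Initial data: u(η,0) = T(η,0) = sin(η) + sin(2η) + 3sin(4η).
On η ∈ ℝ each mode satisfies (sin(nη))″ = -n² sin(nη), so exp(-2n²σ) sin(nη) solves the heat equation; by superposition u(η,σ) = Σ c_n exp(-2n²σ) sin(nη).
Reading off the coefficients: c_1=1, c_2=1, c_4=3, so u(η,σ) = exp(-2σ)sin(η) + exp(-8σ)sin(2η) + 3exp(-32σ)sin(4η).
Substituting back η = s + 2t, σ = t: T(s,t) = u(s + 2t, t).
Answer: T(s, t) = exp(-2t)sin(s + 2t) + exp(-8t)sin(2s + 4t) + 3exp(-32t)sin(4s + 8t)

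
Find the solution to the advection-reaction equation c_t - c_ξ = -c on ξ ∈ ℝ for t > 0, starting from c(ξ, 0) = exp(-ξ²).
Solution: Substitute c = exp(-t)u.
Then c_t = exp(-t)(u_t - u), c_ξ = exp(-t)u_ξ; substituting and dividing by exp(-t), the lower-order terms cancel: u_t - u_ξ = 0 (standard advection equation).
Data for u: u(ξ,0) = c(ξ,0) = exp(-ξ²).
By characteristics (dξ/dt = -1), u(ξ,t) = f(ξ + t) with f = u(·, 0).
So u(ξ,t) = exp(-(t + ξ)²), and c(ξ,t) = exp(-t)u(ξ,t).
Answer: c(ξ, t) = exp(-t)exp(-(t + ξ)²)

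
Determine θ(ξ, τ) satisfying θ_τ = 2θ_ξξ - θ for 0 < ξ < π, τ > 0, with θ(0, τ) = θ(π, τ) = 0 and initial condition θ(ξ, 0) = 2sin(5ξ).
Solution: Substitute θ = exp(-τ)u.
Then θ_τ = exp(-τ)(u_τ - u), θ_ξξ = exp(-τ)u_ξξ; substituting and dividing by exp(-τ), the lower-order terms cancel: u_τ = 2u_ξξ (standard heat equation).
Data for u: u(ξ,0) = θ(ξ,0) = 2sin(5ξ). The boundary conditions carry over: u(0,τ) = u(π,τ) = 0.
Separating variables: u = Σ c_n exp(-2n²τ) sin(nξ). From u(ξ,0) = 2sin(5ξ): c_5=2.
So u(ξ,τ) = 2exp(-50τ)sin(5ξ), and θ(ξ,τ) = exp(-τ)u(ξ,τ).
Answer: θ(ξ, τ) = 2exp(-51τ)sin(5ξ)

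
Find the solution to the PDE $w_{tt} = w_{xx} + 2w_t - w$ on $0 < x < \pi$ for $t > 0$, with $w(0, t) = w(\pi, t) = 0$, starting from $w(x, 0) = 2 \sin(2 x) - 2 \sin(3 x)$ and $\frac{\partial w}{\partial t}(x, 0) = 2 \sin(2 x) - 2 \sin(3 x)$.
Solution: Substitute $w = e^{t}u$.
Then $w_t = e^{t}(u_t + u)$, $w_{tt} = e^{t}(u_{tt} + 2u_t + u)$, $w_{xx} = e^{t}u_{xx}$; substituting and dividing by $e^{t}$, the lower-order terms cancel: $u_{tt} = u_{xx}$ (standard wave equation).
Data for $u$: $u(x,0) = w(x,0) = 2 \sin(2 x) - 2 \sin(3 x)$; $u_t(x,0) = w_t(x,0) - w(x,0) = 0$. The boundary conditions carry over: $u(0,t) = u(\pi,t) = 0$.
Separating variables: $u = \sum [A_n \cos(\omega_n t) + B_n \sin(\omega_n t)] \sin(nx)$, $\omega_n = n$. From ICs: $A_2=2, A_3=-2$.
So $u(x,t) = 2 \sin(2 x) \cos(2 t) - 2 \sin(3 x) \cos(3 t)$, and $w(x,t) = e^{t}u(x,t)$.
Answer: $w(x, t) = 2 e^{t} \sin(2 x) \cos(2 t) - 2 e^{t} \sin(3 x) \cos(3 t)$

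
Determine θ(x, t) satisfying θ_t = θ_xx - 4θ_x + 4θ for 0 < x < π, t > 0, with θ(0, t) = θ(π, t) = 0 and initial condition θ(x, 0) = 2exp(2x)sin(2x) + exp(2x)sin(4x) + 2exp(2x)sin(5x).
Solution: Substitute θ = exp(2x)u, i.e. u = exp(-2x)θ.
By the product rule, θ_x = exp(2x)(u_x + 2u), θ_xx = exp(2x)(u_xx + 4u_x + 4u), θ_t = exp(2x)u_t.
Substituting into the PDE and dividing by exp(2x): u_t = (u_xx + 4u_x + 4u) - 4(u_x + 2u) + 4u.
The lower-order terms cancel, leaving the standard heat equation u_t = u_xx.
Initial data for u: u(x,0) = exp(-2x)θ(x,0) = 2sin(2x) + sin(4x) + 2sin(5x). The boundary conditions carry over: u(0,t) = u(π,t) = 0.
Solve for u:
  Using separation of variables u = X(x)G(t):
  Eigenfunctions: sin(nx), n = 1, 2, 3, ...
  General solution: u(x, t) = Σ c_n sin(nx) exp(-n² t)
  Matching u(x,0) = 2sin(2x) + sin(4x) + 2sin(5x) term by term: c_2=2, c_4=1, c_5=2.
Hence u(x,t) = 2exp(-4t)sin(2x) + exp(-16t)sin(4x) + 2exp(-25t)sin(5x).
Transform back: θ(x,t) = exp(2x)u(x,t).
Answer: θ(x, t) = 2exp(-4t)exp(2x)sin(2x) + exp(-16t)exp(2x)sin(4x) + 2exp(-25t)exp(2x)sin(5x)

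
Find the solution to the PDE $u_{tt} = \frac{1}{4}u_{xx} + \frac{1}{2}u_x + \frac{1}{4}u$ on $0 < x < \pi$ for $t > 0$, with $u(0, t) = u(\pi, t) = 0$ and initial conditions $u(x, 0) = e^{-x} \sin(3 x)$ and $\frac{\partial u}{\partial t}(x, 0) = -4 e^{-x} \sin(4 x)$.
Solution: Substitute $u = e^{-x}w$, i.e. $w = e^{x}u$.
By the product rule, $u_x = e^{-x}(w_x - w)$, $u_{xx} = e^{-x}(w_{xx} - 2w_x + w)$, $u_{tt} = e^{-x}w_{tt}$.
Substituting into the PDE and dividing by $e^{-x}$: $w_{tt} = \frac{1}{4}(w_{xx} - 2w_x + w) + \frac{1}{2}(w_x - w) + \frac{1}{4}w$.
The lower-order terms cancel, leaving the standard wave equation $w_{tt} = \frac{1}{4}w_{xx}$.
Initial data for $w$: $w(x,0) = e^{x}u(x,0) = \sin(3 x)$; $w_t(x,0) = e^{x}u_t(x,0) = -4 \sin(4 x)$. The boundary conditions carry over: $w(0,t) = w(\pi,t) = 0$.
Solve for $w$:
  Using separation of variables $w = X(x)T(t)$:
  Eigenfunctions: $\sin(nx)$, $n = 1, 2, 3, \ldots$
  General solution: $w(x, t) = \sum [A_n \cos(n t/2) + B_n \sin(n t/2)] \sin(nx)$
  From $w(x,0) = \sin(3 x)$: $A_3=1$. From $w_t(x,0) = -4 \sin(4 x)$, using $w_t(x,0) = \sum \omega_n B_n \sin(nx)$ with $\omega_n = n/2$: $B_4 = (-4)/2 = -2$.
Hence $w(x,t) = -2 \sin(2 t) \sin(4 x) + \sin(3 x) \cos(3 t/2)$.
Transform back: $u(x,t) = e^{-x}w(x,t)$.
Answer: $u(x, t) = -2 e^{-x} \sin(2 t) \sin(4 x) + e^{-x} \sin(3 x) \cos(3 t/2)$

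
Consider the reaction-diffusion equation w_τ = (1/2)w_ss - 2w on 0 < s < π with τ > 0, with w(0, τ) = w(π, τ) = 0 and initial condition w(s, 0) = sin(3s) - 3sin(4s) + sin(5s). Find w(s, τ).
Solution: Substitute w = exp(-2τ)u, i.e. u = exp(2τ)w.
By the product rule, w_τ = exp(-2τ)(u_τ - 2u), w_ss = exp(-2τ)u_ss.
Substituting into the PDE and dividing by exp(-2τ): u_τ - 2u = (1/2)u_ss - 2u.
The lower-order terms cancel, leaving the standard heat equation u_τ = (1/2)u_ss.
Initial data for u: u(s,0) = w(s,0) = sin(3s) - 3sin(4s) + sin(5s). The boundary conditions carry over: u(0,τ) = u(π,τ) = 0.
Solve for u:
  Using separation of variables u = X(s)T(τ):
  Eigenfunctions: sin(ns), n = 1, 2, 3, ...
  General solution: u(s, τ) = Σ c_n sin(ns) exp(-n² τ/2)
  Matching u(s,0) = sin(3s) - 3sin(4s) + sin(5s) term by term: c_3=1, c_4=-3, c_5=1.
Hence u(s,τ) = -3exp(-8τ)sin(4s) + exp(-9τ/2)sin(3s) + exp(-25τ/2)sin(5s).
Transform back: w(s,τ) = exp(-2τ)u(s,τ).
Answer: w(s, τ) = -3exp(-10τ)sin(4s) + exp(-13τ/2)sin(3s) + exp(-29τ/2)sin(5s)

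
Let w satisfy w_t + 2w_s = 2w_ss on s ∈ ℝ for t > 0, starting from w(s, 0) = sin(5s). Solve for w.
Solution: Moving frame: η = s - 2t, σ = t, w = u(η,σ), so w_t = u_σ - 2u_η and w_ss = u_ηη.
Hence w_t + 2w_s = u_σ and the PDE becomes the heat equation u_σ = 2u_ηη on η ∈ ℝ.
Initial data: u(η,0) = w(η,0) = sin(5η). Each mode sin(nη) decays as exp(-2n²σ) on ℝ, so u(η,σ) = Σ c_n exp(-2n²σ) sin(nη) with c_5=1: u(η,σ) = exp(-50σ)sin(5η).
Substituting back: w(s,t) = u(s - 2t, t).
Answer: w(s, t) = exp(-50t)sin(5s - 10t)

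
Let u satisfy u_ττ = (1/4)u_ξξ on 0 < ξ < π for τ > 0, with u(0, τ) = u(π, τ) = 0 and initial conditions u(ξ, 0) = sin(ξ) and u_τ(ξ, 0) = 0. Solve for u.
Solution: Using separation of variables u = X(ξ)T(τ):
Eigenfunctions: sin(nξ), n = 1, 2, 3, ...
General solution: u(ξ, τ) = Σ [A_n cos(n τ/2) + B_n sin(n τ/2)] sin(nξ)
From u(ξ,0) = sin(ξ): A_1=1. From u_τ(ξ,0) = 0: all B_n = 0.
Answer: u(ξ, τ) = sin(ξ)cos(τ/2)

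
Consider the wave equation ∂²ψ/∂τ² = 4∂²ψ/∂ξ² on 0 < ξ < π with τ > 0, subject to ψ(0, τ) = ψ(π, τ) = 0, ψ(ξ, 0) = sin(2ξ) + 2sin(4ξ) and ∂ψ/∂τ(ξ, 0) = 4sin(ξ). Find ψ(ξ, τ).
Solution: Using separation of variables ψ = X(ξ)T(τ):
Eigenfunctions: sin(nξ), n = 1, 2, 3, ...
General solution: ψ(ξ, τ) = Σ [A_n cos(2n τ) + B_n sin(2n τ)] sin(nξ)
From ψ(ξ,0) = sin(2ξ) + 2sin(4ξ): A_2=1, A_4=2. From ψ_τ(ξ,0) = 4sin(ξ), using ψ_τ(ξ,0) = Σ ω_n B_n sin(nξ) with ω_n = 2n: B_1 = 4/2 = 2.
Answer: ψ(ξ, τ) = 2sin(ξ)sin(2τ) + sin(2ξ)cos(4τ) + 2sin(4ξ)cos(8τ)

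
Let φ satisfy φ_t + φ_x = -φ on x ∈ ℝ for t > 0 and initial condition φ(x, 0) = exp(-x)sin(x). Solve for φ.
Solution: Substitute φ = exp(-x)u, i.e. u = exp(x)φ.
By the product rule, φ_x = exp(-x)(u_x - u), φ_t = exp(-x)u_t.
Substituting into the PDE and dividing by exp(-x): u_t + (u_x - u) = -u.
The lower-order terms cancel, leaving the standard advection equation u_t + u_x = 0.
Initial data for u: u(x,0) = exp(x)φ(x,0) = sin(x).
Solve for u:
  By method of characteristics (waves move right with speed 1):
  Along characteristics x - t = const, u is constant, so u(x,t) = f(x - t) with f = u(·, 0).
Hence u(x,t) = -sin(t - x).
Transform back: φ(x,t) = exp(-x)u(x,t).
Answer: φ(x, t) = -exp(-x)sin(t - x)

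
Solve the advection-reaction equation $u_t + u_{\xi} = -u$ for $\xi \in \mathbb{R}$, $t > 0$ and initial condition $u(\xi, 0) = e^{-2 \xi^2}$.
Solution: Substitute $u = e^{-t}w$, i.e. $w = e^{t}u$.
By the product rule, $u_t = e^{-t}(w_t - w)$, $u_{\xi} = e^{-t}w_{\xi}$.
Substituting into the PDE and dividing by $e^{-t}$: $w_t - w + w_{\xi} = -w$.
The lower-order terms cancel, leaving the standard advection equation $w_t + w_{\xi} = 0$.
Initial data for $w$: $w(\xi,0) = u(\xi,0) = e^{-2 \xi^2}$.
Solve for $w$:
  By method of characteristics (waves move right with speed 1):
  Along characteristics $\xi - t =$ const, $w$ is constant, so $w(\xi,t) = f(\xi - t)$ with $f = w( \cdot , 0)$.
Hence $w(\xi,t) = e^{-2 (-t + \xi)^2}$.
Transform back: $u(\xi,t) = e^{-t}w(\xi,t)$.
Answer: $u(\xi, t) = e^{-t} e^{-2 (\xi - t)^2}$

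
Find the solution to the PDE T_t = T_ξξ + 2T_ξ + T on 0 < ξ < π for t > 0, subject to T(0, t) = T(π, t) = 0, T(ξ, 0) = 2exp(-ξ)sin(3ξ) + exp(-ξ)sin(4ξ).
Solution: Substitute T = exp(-ξ)u, i.e. u = exp(ξ)T.
By the product rule, T_ξ = exp(-ξ)(u_ξ - u), T_ξξ = exp(-ξ)(u_ξξ - 2u_ξ + u), T_t = exp(-ξ)u_t.
Substituting into the PDE and dividing by exp(-ξ): u_t = (u_ξξ - 2u_ξ + u) + 2(u_ξ - u) + u.
The lower-order terms cancel, leaving the standard heat equation u_t = u_ξξ.
Initial data for u: u(ξ,0) = exp(ξ)T(ξ,0) = 2sin(3ξ) + sin(4ξ). The boundary conditions carry over: u(0,t) = u(π,t) = 0.
Solve for u:
  Using separation of variables u = X(ξ)G(t):
  Eigenfunctions: sin(nξ), n = 1, 2, 3, ...
  General solution: u(ξ, t) = Σ c_n sin(nξ) exp(-n² t)
  Matching u(ξ,0) = 2sin(3ξ) + sin(4ξ) term by term: c_3=2, c_4=1.
Hence u(ξ,t) = 2exp(-9t)sin(3ξ) + exp(-16t)sin(4ξ).
Transform back: T(ξ,t) = exp(-ξ)u(ξ,t).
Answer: T(ξ, t) = 2exp(-9t)exp(-ξ)sin(3ξ) + exp(-16t)exp(-ξ)sin(4ξ)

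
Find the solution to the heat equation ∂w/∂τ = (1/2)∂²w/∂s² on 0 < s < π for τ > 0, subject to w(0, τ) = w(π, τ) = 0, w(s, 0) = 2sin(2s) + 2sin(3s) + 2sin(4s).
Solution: Separating variables: w = Σ c_n exp(-n²τ/2) sin(ns). From w(s,0) = 2sin(2s) + 2sin(3s) + 2sin(4s): c_2=2, c_3=2, c_4=2.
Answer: w(s, τ) = 2exp(-2τ)sin(2s) + 2exp(-8τ)sin(4s) + 2exp(-9τ/2)sin(3s)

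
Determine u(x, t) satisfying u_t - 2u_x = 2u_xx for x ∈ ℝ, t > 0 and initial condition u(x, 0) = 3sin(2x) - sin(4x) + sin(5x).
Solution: Change to a moving frame: let η = x + 2t, σ = t and write u(x,t) = w(η,σ).
By the chain rule u_t = w_σ + 2w_η, u_x = w_η, u_xx = w_ηη.
Then u_t - 2u_x = w_σ: the advection term cancels and the PDE becomes the heat equation w_σ = 2w_ηη on η ∈ ℝ.
Initial data: w(η,0) = u(η,0) = 3sin(2η) - sin(4η) + sin(5η).
On η ∈ ℝ each mode satisfies (sin(nη))″ = -n² sin(nη), so exp(-2n²σ) sin(nη) solves the heat equation; by superposition w(η,σ) = Σ c_n exp(-2n²σ) sin(nη).
Reading off the coefficients: c_2=3, c_4=-1, c_5=1, so w(η,σ) = 3exp(-8σ)sin(2η) - exp(-32σ)sin(4η) + exp(-50σ)sin(5η).
Substituting back η = x + 2t, σ = t: u(x,t) = w(x + 2t, t).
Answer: u(x, t) = 3exp(-8t)sin(4t + 2x) - exp(-32t)sin(8t + 4x) + exp(-50t)sin(10t + 5x)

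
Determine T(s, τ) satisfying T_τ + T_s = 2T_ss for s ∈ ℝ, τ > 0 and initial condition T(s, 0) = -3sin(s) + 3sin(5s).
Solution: Moving frame: η = s - τ, σ = τ, T = u(η,σ), so T_τ = u_σ - u_η and T_ss = u_ηη.
Hence T_τ + T_s = u_σ and the PDE becomes the heat equation u_σ = 2u_ηη on η ∈ ℝ.
Initial data: u(η,0) = T(η,0) = -3sin(η) + 3sin(5η). Each mode sin(nη) decays as exp(-2n²σ) on ℝ, so u(η,σ) = Σ c_n exp(-2n²σ) sin(nη) with c_1=-3, c_5=3: u(η,σ) = -3exp(-2σ)sin(η) + 3exp(-50σ)sin(5η).
Substituting back: T(s,τ) = u(s - τ, τ).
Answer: T(s, τ) = -3exp(-2τ)sin(s - τ) + 3exp(-50τ)sin(5s - 5τ)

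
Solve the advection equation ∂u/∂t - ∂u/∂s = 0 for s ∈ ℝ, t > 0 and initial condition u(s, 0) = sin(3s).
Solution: By method of characteristics (waves move left with speed 1):
Along characteristics s + t = const, u is constant, so u(s,t) = f(s + t) with f = u(·, 0).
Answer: u(s, t) = sin(3s + 3t)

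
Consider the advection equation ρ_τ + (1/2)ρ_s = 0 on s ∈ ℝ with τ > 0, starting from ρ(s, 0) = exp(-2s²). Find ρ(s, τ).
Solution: By characteristics (ds/dτ = 1/2), ρ(s,τ) = f(s - (1/2)τ) with f = ρ(·, 0).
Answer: ρ(s, τ) = exp(-2(s - τ/2)²)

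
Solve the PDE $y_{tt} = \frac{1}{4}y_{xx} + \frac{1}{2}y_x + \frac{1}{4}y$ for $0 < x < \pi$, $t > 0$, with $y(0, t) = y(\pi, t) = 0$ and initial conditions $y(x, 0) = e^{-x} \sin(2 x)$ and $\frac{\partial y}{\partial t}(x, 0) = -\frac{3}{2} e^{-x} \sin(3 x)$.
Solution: Substitute $y = e^{-x}u$.
Then $y_x = e^{-x}(u_x - u)$, $y_{xx} = e^{-x}(u_{xx} - 2u_x + u)$, $y_{tt} = e^{-x}u_{tt}$; substituting and dividing by $e^{-x}$, the lower-order terms cancel: $u_{tt} = \frac{1}{4}u_{xx}$ (standard wave equation).
Data for $u$: $u(x,0) = e^{x}y(x,0) = \sin(2 x)$; $u_t(x,0) = e^{x}y_t(x,0) = -\frac{3}{2} \sin(3 x)$. The boundary conditions carry over: $u(0,t) = u(\pi,t) = 0$.
Separating variables: $u = \sum [A_n \cos(\omega_n t) + B_n \sin(\omega_n t)] \sin(nx)$, $\omega_n = n/2$. From ICs ($B_n$ = velocity coefficient / $\omega_n$): $A_2=1, B_3=-1$.
So $u(x,t) = - \sin(3 t/2) \sin(3 x) + \sin(2 x) \cos(t)$, and $y(x,t) = e^{-x}u(x,t)$.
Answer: $y(x, t) = - e^{-x} \sin(3 t/2) \sin(3 x) + e^{-x} \sin(2 x) \cos(t)$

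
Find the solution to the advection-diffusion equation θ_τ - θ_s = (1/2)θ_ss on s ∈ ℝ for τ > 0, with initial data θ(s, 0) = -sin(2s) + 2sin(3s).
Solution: Change to a moving frame: let η = s + τ, σ = τ and write θ(s,τ) = u(η,σ).
By the chain rule θ_τ = u_σ + u_η, θ_s = u_η, θ_ss = u_ηη.
Then θ_τ - θ_s = u_σ: the advection term cancels and the PDE becomes the heat equation u_σ = (1/2)u_ηη on η ∈ ℝ.
Initial data: u(η,0) = θ(η,0) = -sin(2η) + 2sin(3η).
On η ∈ ℝ each mode satisfies (sin(nη))″ = -n² sin(nη), so exp(-n²σ/2) sin(nη) solves the heat equation; by superposition u(η,σ) = Σ c_n exp(-n²σ/2) sin(nη).
Reading off the coefficients: c_2=-1, c_3=2, so u(η,σ) = -exp(-2σ)sin(2η) + 2exp(-9σ/2)sin(3η).
Substituting back η = s + τ, σ = τ: θ(s,τ) = u(s + τ, τ).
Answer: θ(s, τ) = -exp(-2τ)sin(2s + 2τ) + 2exp(-9τ/2)sin(3s + 3τ)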